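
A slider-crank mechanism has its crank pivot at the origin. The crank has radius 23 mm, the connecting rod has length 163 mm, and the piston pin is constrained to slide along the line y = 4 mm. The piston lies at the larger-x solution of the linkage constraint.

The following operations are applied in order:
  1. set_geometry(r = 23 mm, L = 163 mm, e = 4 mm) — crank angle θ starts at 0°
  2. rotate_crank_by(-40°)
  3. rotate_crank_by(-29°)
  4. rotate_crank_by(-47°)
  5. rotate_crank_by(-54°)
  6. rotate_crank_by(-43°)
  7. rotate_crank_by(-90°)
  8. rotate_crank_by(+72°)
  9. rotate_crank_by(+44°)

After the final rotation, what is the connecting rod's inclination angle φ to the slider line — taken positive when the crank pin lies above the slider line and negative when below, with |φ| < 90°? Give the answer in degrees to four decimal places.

set_geometry: r = 23 mm, L = 163 mm, e = 4 mm; θ ← 0°
rotate_crank_by(-40°): θ ← 0° -40° = -40°
rotate_crank_by(-29°): θ ← -40° -29° = -69°
rotate_crank_by(-47°): θ ← -69° -47° = -116°
rotate_crank_by(-54°): θ ← -116° -54° = -170°
rotate_crank_by(-43°): θ ← -170° -43° = -213°
rotate_crank_by(-90°): θ ← -213° -90° = -303°
rotate_crank_by(+72°): θ ← -303° +72° = -231°
rotate_crank_by(+44°): θ ← -231° +44° = -187°
crank pin P = (r cos θ, r sin θ) = (-22.828561, 2.802995)
h = r sin θ − e = 2.802995 − 4 = -1.197005
sin φ = h / L = -1.197005 / 163 = -0.00734359
φ = arcsin(-0.00734359) = -0.420760°

-0.4208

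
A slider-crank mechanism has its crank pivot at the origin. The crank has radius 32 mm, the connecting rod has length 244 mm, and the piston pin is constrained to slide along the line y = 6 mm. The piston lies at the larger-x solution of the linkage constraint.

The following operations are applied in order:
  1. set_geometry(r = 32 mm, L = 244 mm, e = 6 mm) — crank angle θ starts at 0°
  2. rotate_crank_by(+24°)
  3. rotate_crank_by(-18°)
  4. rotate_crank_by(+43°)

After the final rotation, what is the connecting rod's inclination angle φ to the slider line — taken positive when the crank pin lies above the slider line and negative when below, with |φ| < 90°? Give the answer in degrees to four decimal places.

4.2661

set_geometry: r = 32 mm, L = 244 mm, e = 6 mm; θ ← 0°
rotate_crank_by(+24°): θ ← 0° +24° = 24°
rotate_crank_by(-18°): θ ← 24° -18° = 6°
rotate_crank_by(+43°): θ ← 6° +43° = 49°
crank pin P = (r cos θ, r sin θ) = (20.993889, 24.150707)
h = r sin θ − e = 24.150707 − 6 = 18.150707
sin φ = h / L = 18.150707 / 244 = 0.07438814
φ = arcsin(0.07438814) = 4.266067°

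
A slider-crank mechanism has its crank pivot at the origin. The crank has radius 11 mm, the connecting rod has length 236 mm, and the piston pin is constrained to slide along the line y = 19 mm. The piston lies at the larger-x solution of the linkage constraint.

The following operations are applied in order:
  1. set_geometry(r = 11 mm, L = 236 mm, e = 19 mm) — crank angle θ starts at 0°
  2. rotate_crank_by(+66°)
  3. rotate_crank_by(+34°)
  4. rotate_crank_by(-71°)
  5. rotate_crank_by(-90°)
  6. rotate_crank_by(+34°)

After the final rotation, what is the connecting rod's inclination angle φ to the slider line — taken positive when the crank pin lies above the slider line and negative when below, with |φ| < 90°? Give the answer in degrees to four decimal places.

set_geometry: r = 11 mm, L = 236 mm, e = 19 mm; θ ← 0°
rotate_crank_by(+66°): θ ← 0° +66° = 66°
rotate_crank_by(+34°): θ ← 66° +34° = 100°
rotate_crank_by(-71°): θ ← 100° -71° = 29°
rotate_crank_by(-90°): θ ← 29° -90° = -61°
rotate_crank_by(+34°): θ ← -61° +34° = -27°
crank pin P = (r cos θ, r sin θ) = (9.801072, -4.993895)
h = r sin θ − e = -4.993895 − 19 = -23.993895
sin φ = h / L = -23.993895 / 236 = -0.10166905
φ = arcsin(-0.10166905) = -5.835290°

-5.8353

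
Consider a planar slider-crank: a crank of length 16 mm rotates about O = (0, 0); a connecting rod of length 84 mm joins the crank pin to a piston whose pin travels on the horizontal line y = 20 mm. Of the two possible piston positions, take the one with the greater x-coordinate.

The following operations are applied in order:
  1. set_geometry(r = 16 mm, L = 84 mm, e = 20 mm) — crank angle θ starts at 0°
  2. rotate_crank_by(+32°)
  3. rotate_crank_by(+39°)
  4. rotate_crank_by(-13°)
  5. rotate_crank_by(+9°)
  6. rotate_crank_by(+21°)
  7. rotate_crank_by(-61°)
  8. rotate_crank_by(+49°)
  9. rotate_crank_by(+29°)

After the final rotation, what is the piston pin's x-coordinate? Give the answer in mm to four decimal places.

set_geometry: r = 16 mm, L = 84 mm, e = 20 mm; θ ← 0°
rotate_crank_by(+32°): θ ← 0° +32° = 32°
rotate_crank_by(+39°): θ ← 32° +39° = 71°
rotate_crank_by(-13°): θ ← 71° -13° = 58°
rotate_crank_by(+9°): θ ← 58° +9° = 67°
rotate_crank_by(+21°): θ ← 67° +21° = 88°
rotate_crank_by(-61°): θ ← 88° -61° = 27°
rotate_crank_by(+49°): θ ← 27° +49° = 76°
rotate_crank_by(+29°): θ ← 76° +29° = 105°
crank pin P = (r cos θ, r sin θ) = (-4.141105, 15.454813)
h = r sin θ − e = 15.454813 − 20 = -4.545187
x = r cos θ + √(L² − h²) = -4.141105 + √(7056.0 − 20.6587) = -4.141105 + 83.876941 = 79.735837

79.7358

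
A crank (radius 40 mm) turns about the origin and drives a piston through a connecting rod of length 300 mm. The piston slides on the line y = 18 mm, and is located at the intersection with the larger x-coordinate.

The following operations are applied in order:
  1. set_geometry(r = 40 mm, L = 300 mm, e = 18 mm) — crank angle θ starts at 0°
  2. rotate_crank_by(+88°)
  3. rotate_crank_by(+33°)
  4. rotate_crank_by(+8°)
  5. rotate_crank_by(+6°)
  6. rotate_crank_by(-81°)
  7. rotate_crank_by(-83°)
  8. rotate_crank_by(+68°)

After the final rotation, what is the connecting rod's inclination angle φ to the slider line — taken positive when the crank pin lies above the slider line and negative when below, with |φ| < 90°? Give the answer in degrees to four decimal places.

set_geometry: r = 40 mm, L = 300 mm, e = 18 mm; θ ← 0°
rotate_crank_by(+88°): θ ← 0° +88° = 88°
rotate_crank_by(+33°): θ ← 88° +33° = 121°
rotate_crank_by(+8°): θ ← 121° +8° = 129°
rotate_crank_by(+6°): θ ← 129° +6° = 135°
rotate_crank_by(-81°): θ ← 135° -81° = 54°
rotate_crank_by(-83°): θ ← 54° -83° = -29°
rotate_crank_by(+68°): θ ← -29° +68° = 39°
crank pin P = (r cos θ, r sin θ) = (31.085838, 25.172816)
h = r sin θ − e = 25.172816 − 18 = 7.172816
sin φ = h / L = 7.172816 / 300 = 0.02390939
φ = arcsin(0.02390939) = 1.370037°

1.3700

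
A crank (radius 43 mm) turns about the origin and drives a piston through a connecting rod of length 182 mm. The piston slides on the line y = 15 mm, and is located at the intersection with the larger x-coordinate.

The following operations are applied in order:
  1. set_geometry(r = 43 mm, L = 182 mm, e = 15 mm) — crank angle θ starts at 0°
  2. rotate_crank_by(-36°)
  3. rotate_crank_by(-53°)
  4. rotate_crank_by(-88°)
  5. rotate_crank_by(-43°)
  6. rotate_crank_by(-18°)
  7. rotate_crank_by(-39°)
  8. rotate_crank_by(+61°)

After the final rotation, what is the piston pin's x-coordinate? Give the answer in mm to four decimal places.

146.9220

set_geometry: r = 43 mm, L = 182 mm, e = 15 mm; θ ← 0°
rotate_crank_by(-36°): θ ← 0° -36° = -36°
rotate_crank_by(-53°): θ ← -36° -53° = -89°
rotate_crank_by(-88°): θ ← -89° -88° = -177°
rotate_crank_by(-43°): θ ← -177° -43° = -220°
rotate_crank_by(-18°): θ ← -220° -18° = -238°
rotate_crank_by(-39°): θ ← -238° -39° = -277°
rotate_crank_by(+61°): θ ← -277° +61° = -216°
crank pin P = (r cos θ, r sin θ) = (-34.787731, 25.274766)
h = r sin θ − e = 25.274766 − 15 = 10.274766
x = r cos θ + √(L² − h²) = -34.787731 + √(33124.0 − 105.5708) = -34.787731 + 181.709739 = 146.922008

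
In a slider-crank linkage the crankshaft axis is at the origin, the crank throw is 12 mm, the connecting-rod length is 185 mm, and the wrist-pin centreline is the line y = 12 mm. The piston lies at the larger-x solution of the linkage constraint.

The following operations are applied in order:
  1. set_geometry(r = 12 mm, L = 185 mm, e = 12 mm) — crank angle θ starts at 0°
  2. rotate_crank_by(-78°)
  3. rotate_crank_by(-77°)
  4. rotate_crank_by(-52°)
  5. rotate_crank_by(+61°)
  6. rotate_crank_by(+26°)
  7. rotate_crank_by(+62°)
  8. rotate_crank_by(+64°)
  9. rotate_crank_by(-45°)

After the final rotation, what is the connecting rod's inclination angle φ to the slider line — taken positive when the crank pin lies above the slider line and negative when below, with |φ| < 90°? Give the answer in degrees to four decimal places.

set_geometry: r = 12 mm, L = 185 mm, e = 12 mm; θ ← 0°
rotate_crank_by(-78°): θ ← 0° -78° = -78°
rotate_crank_by(-77°): θ ← -78° -77° = -155°
rotate_crank_by(-52°): θ ← -155° -52° = -207°
rotate_crank_by(+61°): θ ← -207° +61° = -146°
rotate_crank_by(+26°): θ ← -146° +26° = -120°
rotate_crank_by(+62°): θ ← -120° +62° = -58°
rotate_crank_by(+64°): θ ← -58° +64° = 6°
rotate_crank_by(-45°): θ ← 6° -45° = -39°
crank pin P = (r cos θ, r sin θ) = (9.325752, -7.551845)
h = r sin θ − e = -7.551845 − 12 = -19.551845
sin φ = h / L = -19.551845 / 185 = -0.10568565
φ = arcsin(-0.10568565) = -6.066671°

-6.0667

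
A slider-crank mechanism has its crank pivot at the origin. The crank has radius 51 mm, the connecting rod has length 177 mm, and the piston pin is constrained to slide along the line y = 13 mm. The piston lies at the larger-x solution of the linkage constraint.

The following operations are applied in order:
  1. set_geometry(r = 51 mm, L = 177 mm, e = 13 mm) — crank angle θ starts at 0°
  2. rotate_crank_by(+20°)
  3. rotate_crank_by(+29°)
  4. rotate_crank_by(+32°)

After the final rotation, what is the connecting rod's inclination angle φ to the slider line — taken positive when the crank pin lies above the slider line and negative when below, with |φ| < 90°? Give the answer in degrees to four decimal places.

12.1893

set_geometry: r = 51 mm, L = 177 mm, e = 13 mm; θ ← 0°
rotate_crank_by(+20°): θ ← 0° +20° = 20°
rotate_crank_by(+29°): θ ← 20° +29° = 49°
rotate_crank_by(+32°): θ ← 49° +32° = 81°
crank pin P = (r cos θ, r sin θ) = (7.978158, 50.372105)
h = r sin θ − e = 50.372105 − 13 = 37.372105
sin φ = h / L = 37.372105 / 177 = 0.21114184
φ = arcsin(0.21114184) = 12.189275°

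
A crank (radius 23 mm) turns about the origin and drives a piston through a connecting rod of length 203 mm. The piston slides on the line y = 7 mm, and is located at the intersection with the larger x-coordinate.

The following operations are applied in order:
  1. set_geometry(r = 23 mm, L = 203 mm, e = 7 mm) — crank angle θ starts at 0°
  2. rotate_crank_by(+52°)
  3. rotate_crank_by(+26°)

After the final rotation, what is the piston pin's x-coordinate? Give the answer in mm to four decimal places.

set_geometry: r = 23 mm, L = 203 mm, e = 7 mm; θ ← 0°
rotate_crank_by(+52°): θ ← 0° +52° = 52°
rotate_crank_by(+26°): θ ← 52° +26° = 78°
crank pin P = (r cos θ, r sin θ) = (4.781969, 22.497395)
h = r sin θ − e = 22.497395 − 7 = 15.497395
x = r cos θ + √(L² − h²) = 4.781969 + √(41209.0 − 240.1692) = 4.781969 + 202.407586 = 207.189555

207.1896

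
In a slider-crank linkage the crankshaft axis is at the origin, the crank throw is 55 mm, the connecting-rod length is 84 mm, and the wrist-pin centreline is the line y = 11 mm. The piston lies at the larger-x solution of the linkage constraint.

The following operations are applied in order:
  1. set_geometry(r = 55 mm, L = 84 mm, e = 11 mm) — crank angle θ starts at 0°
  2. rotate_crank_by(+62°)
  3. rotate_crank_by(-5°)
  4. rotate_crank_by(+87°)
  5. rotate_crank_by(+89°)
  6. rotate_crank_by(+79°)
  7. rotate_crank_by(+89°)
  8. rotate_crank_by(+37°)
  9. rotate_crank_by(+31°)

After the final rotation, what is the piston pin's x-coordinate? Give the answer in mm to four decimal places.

55.4062

set_geometry: r = 55 mm, L = 84 mm, e = 11 mm; θ ← 0°
rotate_crank_by(+62°): θ ← 0° +62° = 62°
rotate_crank_by(-5°): θ ← 62° -5° = 57°
rotate_crank_by(+87°): θ ← 57° +87° = 144°
rotate_crank_by(+89°): θ ← 144° +89° = 233°
rotate_crank_by(+79°): θ ← 233° +79° = 312°
rotate_crank_by(+89°): θ ← 312° +89° = 401°
rotate_crank_by(+37°): θ ← 401° +37° = 438°
rotate_crank_by(+31°): θ ← 438° +31° = 469°
crank pin P = (r cos θ, r sin θ) = (-17.906248, 52.003522)
h = r sin θ − e = 52.003522 − 11 = 41.003522
x = r cos θ + √(L² − h²) = -17.906248 + √(7056.0 − 1681.2888) = -17.906248 + 73.312422 = 55.406173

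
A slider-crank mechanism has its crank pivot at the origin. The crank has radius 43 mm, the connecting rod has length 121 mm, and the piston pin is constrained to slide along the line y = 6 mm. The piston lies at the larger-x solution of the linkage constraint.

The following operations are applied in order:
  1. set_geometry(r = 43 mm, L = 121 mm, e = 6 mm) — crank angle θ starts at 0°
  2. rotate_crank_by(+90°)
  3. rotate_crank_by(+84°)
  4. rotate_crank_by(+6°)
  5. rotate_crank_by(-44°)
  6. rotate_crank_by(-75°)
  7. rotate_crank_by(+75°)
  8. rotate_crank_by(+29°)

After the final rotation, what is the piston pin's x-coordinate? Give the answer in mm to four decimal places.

set_geometry: r = 43 mm, L = 121 mm, e = 6 mm; θ ← 0°
rotate_crank_by(+90°): θ ← 0° +90° = 90°
rotate_crank_by(+84°): θ ← 90° +84° = 174°
rotate_crank_by(+6°): θ ← 174° +6° = 180°
rotate_crank_by(-44°): θ ← 180° -44° = 136°
rotate_crank_by(-75°): θ ← 136° -75° = 61°
rotate_crank_by(+75°): θ ← 61° +75° = 136°
rotate_crank_by(+29°): θ ← 136° +29° = 165°
crank pin P = (r cos θ, r sin θ) = (-41.534811, 11.129219)
h = r sin θ − e = 11.129219 − 6 = 5.129219
x = r cos θ + √(L² − h²) = -41.534811 + √(14641.0 − 26.3089) = -41.534811 + 120.891237 = 79.356426

79.3564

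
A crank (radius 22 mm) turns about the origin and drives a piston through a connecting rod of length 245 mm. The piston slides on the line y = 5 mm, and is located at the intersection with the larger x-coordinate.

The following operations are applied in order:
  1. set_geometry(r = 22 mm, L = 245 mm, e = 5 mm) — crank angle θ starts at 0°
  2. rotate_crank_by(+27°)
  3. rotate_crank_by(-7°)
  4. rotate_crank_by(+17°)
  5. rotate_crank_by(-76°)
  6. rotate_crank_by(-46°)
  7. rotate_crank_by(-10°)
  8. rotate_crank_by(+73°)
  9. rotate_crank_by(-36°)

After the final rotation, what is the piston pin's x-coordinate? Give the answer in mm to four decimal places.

255.5134

set_geometry: r = 22 mm, L = 245 mm, e = 5 mm; θ ← 0°
rotate_crank_by(+27°): θ ← 0° +27° = 27°
rotate_crank_by(-7°): θ ← 27° -7° = 20°
rotate_crank_by(+17°): θ ← 20° +17° = 37°
rotate_crank_by(-76°): θ ← 37° -76° = -39°
rotate_crank_by(-46°): θ ← -39° -46° = -85°
rotate_crank_by(-10°): θ ← -85° -10° = -95°
rotate_crank_by(+73°): θ ← -95° +73° = -22°
rotate_crank_by(-36°): θ ← -22° -36° = -58°
crank pin P = (r cos θ, r sin θ) = (11.658224, -18.657058)
h = r sin θ − e = -18.657058 − 5 = -23.657058
x = r cos θ + √(L² − h²) = 11.658224 + √(60025.0 − 559.6564) = 11.658224 + 243.855169 = 255.513393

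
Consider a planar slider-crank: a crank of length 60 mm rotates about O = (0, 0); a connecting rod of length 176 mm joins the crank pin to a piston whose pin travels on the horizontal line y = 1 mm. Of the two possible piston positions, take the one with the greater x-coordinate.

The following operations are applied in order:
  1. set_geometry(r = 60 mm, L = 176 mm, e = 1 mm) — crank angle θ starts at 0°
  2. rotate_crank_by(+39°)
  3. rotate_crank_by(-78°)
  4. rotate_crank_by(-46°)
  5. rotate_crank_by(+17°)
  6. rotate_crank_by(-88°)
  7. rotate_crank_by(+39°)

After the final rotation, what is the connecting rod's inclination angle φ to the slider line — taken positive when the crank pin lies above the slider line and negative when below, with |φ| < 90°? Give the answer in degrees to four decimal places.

-18.0251

set_geometry: r = 60 mm, L = 176 mm, e = 1 mm; θ ← 0°
rotate_crank_by(+39°): θ ← 0° +39° = 39°
rotate_crank_by(-78°): θ ← 39° -78° = -39°
rotate_crank_by(-46°): θ ← -39° -46° = -85°
rotate_crank_by(+17°): θ ← -85° +17° = -68°
rotate_crank_by(-88°): θ ← -68° -88° = -156°
rotate_crank_by(+39°): θ ← -156° +39° = -117°
crank pin P = (r cos θ, r sin θ) = (-27.239430, -53.460391)
h = r sin θ − e = -53.460391 − 1 = -54.460391
sin φ = h / L = -54.460391 / 176 = -0.30943404
φ = arcsin(-0.30943404) = -18.025127°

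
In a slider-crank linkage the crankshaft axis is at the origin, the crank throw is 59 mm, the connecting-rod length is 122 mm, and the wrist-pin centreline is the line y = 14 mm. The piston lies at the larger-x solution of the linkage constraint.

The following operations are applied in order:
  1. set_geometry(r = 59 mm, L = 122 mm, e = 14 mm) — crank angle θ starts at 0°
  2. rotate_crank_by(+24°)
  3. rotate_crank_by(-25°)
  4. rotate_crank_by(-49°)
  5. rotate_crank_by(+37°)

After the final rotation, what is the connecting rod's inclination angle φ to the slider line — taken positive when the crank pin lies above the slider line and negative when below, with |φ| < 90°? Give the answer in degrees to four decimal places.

set_geometry: r = 59 mm, L = 122 mm, e = 14 mm; θ ← 0°
rotate_crank_by(+24°): θ ← 0° +24° = 24°
rotate_crank_by(-25°): θ ← 24° -25° = -1°
rotate_crank_by(-49°): θ ← -1° -49° = -50°
rotate_crank_by(+37°): θ ← -50° +37° = -13°
crank pin P = (r cos θ, r sin θ) = (57.487834, -13.272112)
h = r sin θ − e = -13.272112 − 14 = -27.272112
sin φ = h / L = -27.272112 / 122 = -0.22354190
φ = arcsin(-0.22354190) = -12.917152°

-12.9172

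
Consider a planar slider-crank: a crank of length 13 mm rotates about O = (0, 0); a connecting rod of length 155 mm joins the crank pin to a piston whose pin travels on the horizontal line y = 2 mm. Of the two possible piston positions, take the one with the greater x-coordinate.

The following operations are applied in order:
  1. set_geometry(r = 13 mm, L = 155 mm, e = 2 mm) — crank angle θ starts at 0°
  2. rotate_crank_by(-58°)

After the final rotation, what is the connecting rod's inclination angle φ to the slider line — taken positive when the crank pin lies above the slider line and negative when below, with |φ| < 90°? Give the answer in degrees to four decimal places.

set_geometry: r = 13 mm, L = 155 mm, e = 2 mm; θ ← 0°
rotate_crank_by(-58°): θ ← 0° -58° = -58°
crank pin P = (r cos θ, r sin θ) = (6.888950, -11.024625)
h = r sin θ − e = -11.024625 − 2 = -13.024625
sin φ = h / L = -13.024625 / 155 = -0.08402984
φ = arcsin(-0.08402984) = -4.820239°

-4.8202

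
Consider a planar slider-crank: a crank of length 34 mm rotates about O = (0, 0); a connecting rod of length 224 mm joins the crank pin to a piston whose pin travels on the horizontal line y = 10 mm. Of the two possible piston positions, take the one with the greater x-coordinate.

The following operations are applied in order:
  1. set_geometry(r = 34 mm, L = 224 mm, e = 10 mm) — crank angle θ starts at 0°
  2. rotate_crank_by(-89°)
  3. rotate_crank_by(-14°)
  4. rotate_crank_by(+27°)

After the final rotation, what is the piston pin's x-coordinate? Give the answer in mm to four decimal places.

228.0613

set_geometry: r = 34 mm, L = 224 mm, e = 10 mm; θ ← 0°
rotate_crank_by(-89°): θ ← 0° -89° = -89°
rotate_crank_by(-14°): θ ← -89° -14° = -103°
rotate_crank_by(+27°): θ ← -103° +27° = -76°
crank pin P = (r cos θ, r sin θ) = (8.225344, -32.990055)
h = r sin θ − e = -32.990055 − 10 = -42.990055
x = r cos θ + √(L² − h²) = 8.225344 + √(50176.0 − 1848.1448) = 8.225344 + 219.835973 = 228.061318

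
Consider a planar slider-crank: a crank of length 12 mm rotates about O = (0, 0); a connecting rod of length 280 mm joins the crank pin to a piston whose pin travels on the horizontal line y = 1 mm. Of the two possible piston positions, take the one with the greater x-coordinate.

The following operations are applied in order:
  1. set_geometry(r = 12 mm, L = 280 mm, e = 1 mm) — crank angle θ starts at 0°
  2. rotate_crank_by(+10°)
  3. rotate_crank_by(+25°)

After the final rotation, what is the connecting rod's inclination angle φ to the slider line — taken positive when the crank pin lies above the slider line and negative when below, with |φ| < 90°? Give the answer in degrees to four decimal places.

1.2039

set_geometry: r = 12 mm, L = 280 mm, e = 1 mm; θ ← 0°
rotate_crank_by(+10°): θ ← 0° +10° = 10°
rotate_crank_by(+25°): θ ← 10° +25° = 35°
crank pin P = (r cos θ, r sin θ) = (9.829825, 6.882917)
h = r sin θ − e = 6.882917 − 1 = 5.882917
sin φ = h / L = 5.882917 / 280 = 0.02101042
φ = arcsin(0.02101042) = 1.203897°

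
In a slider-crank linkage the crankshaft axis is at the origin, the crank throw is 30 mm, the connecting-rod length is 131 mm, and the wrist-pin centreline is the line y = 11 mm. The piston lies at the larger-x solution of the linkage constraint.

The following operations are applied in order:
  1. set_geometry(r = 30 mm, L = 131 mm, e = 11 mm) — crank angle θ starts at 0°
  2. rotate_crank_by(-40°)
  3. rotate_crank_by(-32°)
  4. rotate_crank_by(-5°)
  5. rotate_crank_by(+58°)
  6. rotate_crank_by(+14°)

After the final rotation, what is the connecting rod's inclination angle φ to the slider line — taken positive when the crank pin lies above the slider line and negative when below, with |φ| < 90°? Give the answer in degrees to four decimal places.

-5.9655

set_geometry: r = 30 mm, L = 131 mm, e = 11 mm; θ ← 0°
rotate_crank_by(-40°): θ ← 0° -40° = -40°
rotate_crank_by(-32°): θ ← -40° -32° = -72°
rotate_crank_by(-5°): θ ← -72° -5° = -77°
rotate_crank_by(+58°): θ ← -77° +58° = -19°
rotate_crank_by(+14°): θ ← -19° +14° = -5°
crank pin P = (r cos θ, r sin θ) = (29.885841, -2.614672)
h = r sin θ − e = -2.614672 − 11 = -13.614672
sin φ = h / L = -13.614672 / 131 = -0.10392880
φ = arcsin(-0.10392880) = -5.965453°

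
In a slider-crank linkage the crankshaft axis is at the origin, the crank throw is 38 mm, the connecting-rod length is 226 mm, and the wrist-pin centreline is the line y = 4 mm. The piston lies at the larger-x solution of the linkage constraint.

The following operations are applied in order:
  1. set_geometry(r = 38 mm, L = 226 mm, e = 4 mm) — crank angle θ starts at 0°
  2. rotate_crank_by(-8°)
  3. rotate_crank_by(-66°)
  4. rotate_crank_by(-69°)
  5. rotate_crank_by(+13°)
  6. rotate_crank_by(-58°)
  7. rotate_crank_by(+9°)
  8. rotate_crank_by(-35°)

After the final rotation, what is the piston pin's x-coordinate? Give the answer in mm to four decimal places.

set_geometry: r = 38 mm, L = 226 mm, e = 4 mm; θ ← 0°
rotate_crank_by(-8°): θ ← 0° -8° = -8°
rotate_crank_by(-66°): θ ← -8° -66° = -74°
rotate_crank_by(-69°): θ ← -74° -69° = -143°
rotate_crank_by(+13°): θ ← -143° +13° = -130°
rotate_crank_by(-58°): θ ← -130° -58° = -188°
rotate_crank_by(+9°): θ ← -188° +9° = -179°
rotate_crank_by(-35°): θ ← -179° -35° = -214°
crank pin P = (r cos θ, r sin θ) = (-31.503428, 21.249330)
h = r sin θ − e = 21.249330 − 4 = 17.249330
x = r cos θ + √(L² − h²) = -31.503428 + √(51076.0 − 297.5394) = -31.503428 + 225.340766 = 193.837338

193.8373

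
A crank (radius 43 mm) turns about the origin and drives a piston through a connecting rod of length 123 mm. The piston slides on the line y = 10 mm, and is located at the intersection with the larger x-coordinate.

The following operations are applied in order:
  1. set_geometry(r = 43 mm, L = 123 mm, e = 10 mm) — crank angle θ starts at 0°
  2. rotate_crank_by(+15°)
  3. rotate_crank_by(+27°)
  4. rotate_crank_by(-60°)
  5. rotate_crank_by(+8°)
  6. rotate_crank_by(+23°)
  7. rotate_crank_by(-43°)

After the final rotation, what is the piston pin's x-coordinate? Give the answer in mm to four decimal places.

set_geometry: r = 43 mm, L = 123 mm, e = 10 mm; θ ← 0°
rotate_crank_by(+15°): θ ← 0° +15° = 15°
rotate_crank_by(+27°): θ ← 15° +27° = 42°
rotate_crank_by(-60°): θ ← 42° -60° = -18°
rotate_crank_by(+8°): θ ← -18° +8° = -10°
rotate_crank_by(+23°): θ ← -10° +23° = 13°
rotate_crank_by(-43°): θ ← 13° -43° = -30°
crank pin P = (r cos θ, r sin θ) = (37.239092, -21.500000)
h = r sin θ − e = -21.500000 − 10 = -31.500000
x = r cos θ + √(L² − h²) = 37.239092 + √(15129.0 − 992.2500) = 37.239092 + 118.898066 = 156.137158

156.1372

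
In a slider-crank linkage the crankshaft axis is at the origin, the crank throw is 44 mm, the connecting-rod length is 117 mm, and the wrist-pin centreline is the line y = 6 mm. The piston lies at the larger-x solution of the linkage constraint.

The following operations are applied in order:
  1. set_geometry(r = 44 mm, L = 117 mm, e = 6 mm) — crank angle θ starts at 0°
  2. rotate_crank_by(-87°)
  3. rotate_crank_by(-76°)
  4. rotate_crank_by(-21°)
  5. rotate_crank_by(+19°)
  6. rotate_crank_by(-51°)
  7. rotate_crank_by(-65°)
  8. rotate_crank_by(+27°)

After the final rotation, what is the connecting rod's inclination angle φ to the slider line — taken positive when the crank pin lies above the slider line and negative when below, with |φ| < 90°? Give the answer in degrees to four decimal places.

18.0724

set_geometry: r = 44 mm, L = 117 mm, e = 6 mm; θ ← 0°
rotate_crank_by(-87°): θ ← 0° -87° = -87°
rotate_crank_by(-76°): θ ← -87° -76° = -163°
rotate_crank_by(-21°): θ ← -163° -21° = -184°
rotate_crank_by(+19°): θ ← -184° +19° = -165°
rotate_crank_by(-51°): θ ← -165° -51° = -216°
rotate_crank_by(-65°): θ ← -216° -65° = -281°
rotate_crank_by(+27°): θ ← -281° +27° = -254°
crank pin P = (r cos θ, r sin θ) = (-12.128044, 42.295515)
h = r sin θ − e = 42.295515 − 6 = 36.295515
sin φ = h / L = 36.295515 / 117 = 0.31021807
φ = arcsin(0.31021807) = 18.072373°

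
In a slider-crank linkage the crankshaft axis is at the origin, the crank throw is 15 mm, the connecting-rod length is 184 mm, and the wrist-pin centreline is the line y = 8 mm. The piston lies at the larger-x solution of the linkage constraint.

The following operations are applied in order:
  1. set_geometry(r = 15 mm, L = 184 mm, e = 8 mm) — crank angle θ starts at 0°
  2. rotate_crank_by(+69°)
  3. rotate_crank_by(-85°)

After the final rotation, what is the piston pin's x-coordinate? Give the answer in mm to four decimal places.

set_geometry: r = 15 mm, L = 184 mm, e = 8 mm; θ ← 0°
rotate_crank_by(+69°): θ ← 0° +69° = 69°
rotate_crank_by(-85°): θ ← 69° -85° = -16°
crank pin P = (r cos θ, r sin θ) = (14.418925, -4.134560)
h = r sin θ − e = -4.134560 − 8 = -12.134560
x = r cos θ + √(L² − h²) = 14.418925 + √(33856.0 − 147.2476) = 14.418925 + 183.599435 = 198.018360

198.0184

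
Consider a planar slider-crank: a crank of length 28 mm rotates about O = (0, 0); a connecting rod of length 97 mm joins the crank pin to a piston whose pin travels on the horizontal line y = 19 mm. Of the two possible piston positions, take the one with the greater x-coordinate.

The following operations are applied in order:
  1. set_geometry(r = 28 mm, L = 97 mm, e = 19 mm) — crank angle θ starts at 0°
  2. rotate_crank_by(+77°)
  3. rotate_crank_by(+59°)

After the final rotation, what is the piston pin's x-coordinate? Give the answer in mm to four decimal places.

set_geometry: r = 28 mm, L = 97 mm, e = 19 mm; θ ← 0°
rotate_crank_by(+77°): θ ← 0° +77° = 77°
rotate_crank_by(+59°): θ ← 77° +59° = 136°
crank pin P = (r cos θ, r sin θ) = (-20.141514, 19.450434)
h = r sin θ − e = 19.450434 − 19 = 0.450434
x = r cos θ + √(L² − h²) = -20.141514 + √(9409.0 − 0.2029) = -20.141514 + 96.998954 = 76.857440

76.8574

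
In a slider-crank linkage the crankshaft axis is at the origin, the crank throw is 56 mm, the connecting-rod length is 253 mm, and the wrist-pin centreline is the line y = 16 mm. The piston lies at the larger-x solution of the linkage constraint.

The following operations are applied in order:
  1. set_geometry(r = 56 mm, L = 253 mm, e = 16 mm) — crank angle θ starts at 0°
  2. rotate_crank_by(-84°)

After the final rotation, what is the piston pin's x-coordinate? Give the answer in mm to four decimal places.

248.4831

set_geometry: r = 56 mm, L = 253 mm, e = 16 mm; θ ← 0°
rotate_crank_by(-84°): θ ← 0° -84° = -84°
crank pin P = (r cos θ, r sin θ) = (5.853594, -55.693226)
h = r sin θ − e = -55.693226 − 16 = -71.693226
x = r cos θ + √(L² − h²) = 5.853594 + √(64009.0 − 5139.9187) = 5.853594 + 242.629515 = 248.483108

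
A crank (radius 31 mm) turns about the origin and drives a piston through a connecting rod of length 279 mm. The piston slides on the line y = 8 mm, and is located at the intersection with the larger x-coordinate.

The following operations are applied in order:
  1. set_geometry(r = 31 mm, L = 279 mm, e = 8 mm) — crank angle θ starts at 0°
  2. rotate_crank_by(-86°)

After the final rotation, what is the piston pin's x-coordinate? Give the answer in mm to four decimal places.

set_geometry: r = 31 mm, L = 279 mm, e = 8 mm; θ ← 0°
rotate_crank_by(-86°): θ ← 0° -86° = -86°
crank pin P = (r cos θ, r sin θ) = (2.162451, -30.924486)
h = r sin θ − e = -30.924486 − 8 = -38.924486
x = r cos θ + √(L² − h²) = 2.162451 + √(77841.0 − 1515.1156) = 2.162451 + 276.271396 = 278.433847

278.4338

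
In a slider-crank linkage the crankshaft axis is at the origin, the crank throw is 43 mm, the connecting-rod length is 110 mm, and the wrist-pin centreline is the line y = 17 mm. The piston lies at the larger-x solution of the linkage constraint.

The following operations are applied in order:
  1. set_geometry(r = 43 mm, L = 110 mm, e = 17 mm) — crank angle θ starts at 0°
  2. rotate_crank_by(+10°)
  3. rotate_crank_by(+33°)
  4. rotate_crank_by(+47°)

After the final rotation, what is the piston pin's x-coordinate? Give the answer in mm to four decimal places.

set_geometry: r = 43 mm, L = 110 mm, e = 17 mm; θ ← 0°
rotate_crank_by(+10°): θ ← 0° +10° = 10°
rotate_crank_by(+33°): θ ← 10° +33° = 43°
rotate_crank_by(+47°): θ ← 43° +47° = 90°
crank pin P = (r cos θ, r sin θ) = (0.000000, 43.000000)
h = r sin θ − e = 43.000000 − 17 = 26.000000
x = r cos θ + √(L² − h²) = 0.000000 + √(12100.0 − 676.0000) = 0.000000 + 106.883114 = 106.883114

106.8831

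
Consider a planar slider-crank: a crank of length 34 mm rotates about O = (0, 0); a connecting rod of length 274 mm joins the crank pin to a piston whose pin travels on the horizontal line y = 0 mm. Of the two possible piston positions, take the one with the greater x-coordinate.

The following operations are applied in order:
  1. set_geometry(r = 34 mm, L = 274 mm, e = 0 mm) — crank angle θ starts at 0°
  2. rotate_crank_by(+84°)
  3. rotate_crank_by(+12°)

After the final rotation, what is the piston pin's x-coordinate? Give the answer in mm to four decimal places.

set_geometry: r = 34 mm, L = 274 mm, e = 0 mm; θ ← 0°
rotate_crank_by(+84°): θ ← 0° +84° = 84°
rotate_crank_by(+12°): θ ← 84° +12° = 96°
crank pin P = (r cos θ, r sin θ) = (-3.553968, 33.813744)
h = r sin θ − e = 33.813744 − 0 = 33.813744
x = r cos θ + √(L² − h²) = -3.553968 + √(75076.0 − 1143.3693) = -3.553968 + 271.905555 = 268.351587

268.3516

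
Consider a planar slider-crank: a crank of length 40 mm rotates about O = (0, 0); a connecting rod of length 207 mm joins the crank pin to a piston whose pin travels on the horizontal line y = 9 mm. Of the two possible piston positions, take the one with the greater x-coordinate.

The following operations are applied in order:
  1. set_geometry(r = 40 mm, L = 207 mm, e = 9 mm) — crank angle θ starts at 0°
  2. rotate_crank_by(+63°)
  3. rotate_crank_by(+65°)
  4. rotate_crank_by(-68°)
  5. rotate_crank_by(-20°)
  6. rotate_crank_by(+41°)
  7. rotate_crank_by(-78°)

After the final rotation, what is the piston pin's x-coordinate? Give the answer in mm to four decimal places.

246.8299

set_geometry: r = 40 mm, L = 207 mm, e = 9 mm; θ ← 0°
rotate_crank_by(+63°): θ ← 0° +63° = 63°
rotate_crank_by(+65°): θ ← 63° +65° = 128°
rotate_crank_by(-68°): θ ← 128° -68° = 60°
rotate_crank_by(-20°): θ ← 60° -20° = 40°
rotate_crank_by(+41°): θ ← 40° +41° = 81°
rotate_crank_by(-78°): θ ← 81° -78° = 3°
crank pin P = (r cos θ, r sin θ) = (39.945181, 2.093438)
h = r sin θ − e = 2.093438 − 9 = -6.906562
x = r cos θ + √(L² − h²) = 39.945181 + √(42849.0 − 47.7006) = 39.945181 + 206.884749 = 246.829930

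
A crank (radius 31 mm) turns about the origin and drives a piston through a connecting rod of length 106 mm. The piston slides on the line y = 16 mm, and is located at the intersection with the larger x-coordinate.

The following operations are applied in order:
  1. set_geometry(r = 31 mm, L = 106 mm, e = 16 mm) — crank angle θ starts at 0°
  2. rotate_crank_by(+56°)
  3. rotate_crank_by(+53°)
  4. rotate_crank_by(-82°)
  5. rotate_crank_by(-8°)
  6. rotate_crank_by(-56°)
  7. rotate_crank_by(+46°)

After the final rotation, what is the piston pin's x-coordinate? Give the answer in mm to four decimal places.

set_geometry: r = 31 mm, L = 106 mm, e = 16 mm; θ ← 0°
rotate_crank_by(+56°): θ ← 0° +56° = 56°
rotate_crank_by(+53°): θ ← 56° +53° = 109°
rotate_crank_by(-82°): θ ← 109° -82° = 27°
rotate_crank_by(-8°): θ ← 27° -8° = 19°
rotate_crank_by(-56°): θ ← 19° -56° = -37°
rotate_crank_by(+46°): θ ← -37° +46° = 9°
crank pin P = (r cos θ, r sin θ) = (30.618339, 4.849468)
h = r sin θ − e = 4.849468 − 16 = -11.150532
x = r cos θ + √(L² − h²) = 30.618339 + √(11236.0 − 124.3344) = 30.618339 + 105.411886 = 136.030224

136.0302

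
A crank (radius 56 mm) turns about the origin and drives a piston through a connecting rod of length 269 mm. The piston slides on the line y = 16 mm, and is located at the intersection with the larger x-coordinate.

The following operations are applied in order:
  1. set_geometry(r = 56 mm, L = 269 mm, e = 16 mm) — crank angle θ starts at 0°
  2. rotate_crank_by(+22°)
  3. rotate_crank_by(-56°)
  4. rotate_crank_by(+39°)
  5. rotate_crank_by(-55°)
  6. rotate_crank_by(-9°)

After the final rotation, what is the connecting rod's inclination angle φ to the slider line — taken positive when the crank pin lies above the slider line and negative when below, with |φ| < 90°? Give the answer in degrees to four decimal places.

set_geometry: r = 56 mm, L = 269 mm, e = 16 mm; θ ← 0°
rotate_crank_by(+22°): θ ← 0° +22° = 22°
rotate_crank_by(-56°): θ ← 22° -56° = -34°
rotate_crank_by(+39°): θ ← -34° +39° = 5°
rotate_crank_by(-55°): θ ← 5° -55° = -50°
rotate_crank_by(-9°): θ ← -50° -9° = -59°
crank pin P = (r cos θ, r sin θ) = (28.842132, -48.001369)
h = r sin θ − e = -48.001369 − 16 = -64.001369
sin φ = h / L = -64.001369 / 269 = -0.23792330
φ = arcsin(-0.23792330) = -13.764004°

-13.7640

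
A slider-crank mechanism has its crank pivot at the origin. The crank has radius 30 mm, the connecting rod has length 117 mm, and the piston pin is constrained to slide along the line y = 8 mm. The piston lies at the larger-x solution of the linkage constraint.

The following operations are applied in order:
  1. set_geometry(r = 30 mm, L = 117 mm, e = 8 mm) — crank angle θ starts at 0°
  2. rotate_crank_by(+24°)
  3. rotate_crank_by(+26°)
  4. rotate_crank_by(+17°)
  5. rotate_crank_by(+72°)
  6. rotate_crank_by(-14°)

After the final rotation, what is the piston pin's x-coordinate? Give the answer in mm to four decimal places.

set_geometry: r = 30 mm, L = 117 mm, e = 8 mm; θ ← 0°
rotate_crank_by(+24°): θ ← 0° +24° = 24°
rotate_crank_by(+26°): θ ← 24° +26° = 50°
rotate_crank_by(+17°): θ ← 50° +17° = 67°
rotate_crank_by(+72°): θ ← 67° +72° = 139°
rotate_crank_by(-14°): θ ← 139° -14° = 125°
crank pin P = (r cos θ, r sin θ) = (-17.207293, 24.574561)
h = r sin θ − e = 24.574561 − 8 = 16.574561
x = r cos θ + √(L² − h²) = -17.207293 + √(13689.0 − 274.7161) = -17.207293 + 115.820050 = 98.612757

98.6128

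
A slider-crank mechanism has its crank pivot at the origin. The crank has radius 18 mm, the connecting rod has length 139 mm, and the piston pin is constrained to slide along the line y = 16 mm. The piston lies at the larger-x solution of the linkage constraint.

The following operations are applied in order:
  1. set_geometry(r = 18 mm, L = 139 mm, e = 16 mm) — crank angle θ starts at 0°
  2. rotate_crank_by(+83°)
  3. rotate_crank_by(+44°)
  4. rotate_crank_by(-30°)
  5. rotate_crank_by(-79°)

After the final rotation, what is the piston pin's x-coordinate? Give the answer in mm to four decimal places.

155.7266

set_geometry: r = 18 mm, L = 139 mm, e = 16 mm; θ ← 0°
rotate_crank_by(+83°): θ ← 0° +83° = 83°
rotate_crank_by(+44°): θ ← 83° +44° = 127°
rotate_crank_by(-30°): θ ← 127° -30° = 97°
rotate_crank_by(-79°): θ ← 97° -79° = 18°
crank pin P = (r cos θ, r sin θ) = (17.119017, 5.562306)
h = r sin θ − e = 5.562306 − 16 = -10.437694
x = r cos θ + √(L² − h²) = 17.119017 + √(19321.0 − 108.9455) = 17.119017 + 138.607556 = 155.726573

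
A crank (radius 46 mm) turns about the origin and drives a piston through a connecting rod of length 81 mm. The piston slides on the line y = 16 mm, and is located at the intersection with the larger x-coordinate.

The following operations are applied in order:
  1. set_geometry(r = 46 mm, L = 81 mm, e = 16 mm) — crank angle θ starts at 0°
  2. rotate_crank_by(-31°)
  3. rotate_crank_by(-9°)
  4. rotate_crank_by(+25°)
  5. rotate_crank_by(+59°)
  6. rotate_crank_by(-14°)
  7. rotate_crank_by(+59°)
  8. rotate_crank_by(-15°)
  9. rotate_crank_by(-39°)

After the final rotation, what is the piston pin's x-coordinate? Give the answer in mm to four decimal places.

118.0126

set_geometry: r = 46 mm, L = 81 mm, e = 16 mm; θ ← 0°
rotate_crank_by(-31°): θ ← 0° -31° = -31°
rotate_crank_by(-9°): θ ← -31° -9° = -40°
rotate_crank_by(+25°): θ ← -40° +25° = -15°
rotate_crank_by(+59°): θ ← -15° +59° = 44°
rotate_crank_by(-14°): θ ← 44° -14° = 30°
rotate_crank_by(+59°): θ ← 30° +59° = 89°
rotate_crank_by(-15°): θ ← 89° -15° = 74°
rotate_crank_by(-39°): θ ← 74° -39° = 35°
crank pin P = (r cos θ, r sin θ) = (37.680994, 26.384516)
h = r sin θ − e = 26.384516 − 16 = 10.384516
x = r cos θ + √(L² − h²) = 37.680994 + √(6561.0 − 107.8382) = 37.680994 + 80.331574 = 118.012568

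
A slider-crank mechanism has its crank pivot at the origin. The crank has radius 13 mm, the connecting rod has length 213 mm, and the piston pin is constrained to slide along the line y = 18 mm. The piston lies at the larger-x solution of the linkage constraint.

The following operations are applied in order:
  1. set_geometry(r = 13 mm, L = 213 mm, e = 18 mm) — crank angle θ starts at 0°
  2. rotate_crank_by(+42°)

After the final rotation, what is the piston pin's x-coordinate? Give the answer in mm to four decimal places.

222.4577

set_geometry: r = 13 mm, L = 213 mm, e = 18 mm; θ ← 0°
rotate_crank_by(+42°): θ ← 0° +42° = 42°
crank pin P = (r cos θ, r sin θ) = (9.660883, 8.698698)
h = r sin θ − e = 8.698698 − 18 = -9.301302
x = r cos θ + √(L² − h²) = 9.660883 + √(45369.0 − 86.5142) = 9.660883 + 212.796818 = 222.457701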